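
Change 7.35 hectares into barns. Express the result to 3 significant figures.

7.35e+32 barn

1 ha = 1.00000e+32 barn.
7.35 × 1.00000e+32 ≈ 7.35e+32 barn.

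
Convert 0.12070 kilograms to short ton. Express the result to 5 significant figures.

1 kg = 0.00110231 short ton.
So 0.12070 × 0.00110231 ≈ 0.00013305 short ton.

0.00013305 short ton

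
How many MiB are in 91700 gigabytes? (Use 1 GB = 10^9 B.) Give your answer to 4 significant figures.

1 GB = 953.674 MiB.
Then 91700 × 953.674 ≈ 8.745 × 10^7 MiB.

8.745 × 10^7 MiB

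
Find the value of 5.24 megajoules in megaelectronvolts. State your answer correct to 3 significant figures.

3.27 × 10^19 megaelectronvolts

1 MJ = 6.24151 × 10^18 megaelectronvolts.
So 5.24 × 6.24151 × 10^18 ≈ 3.27 × 10^19 MeV.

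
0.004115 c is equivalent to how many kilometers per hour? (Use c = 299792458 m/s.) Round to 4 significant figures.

1 speed of light = 1.07925e+9 kilometers per hour.
So 0.004115 × 1.07925e+9 ≈ 4.441e+6 km/h.

4.441e+6 kilometers per hour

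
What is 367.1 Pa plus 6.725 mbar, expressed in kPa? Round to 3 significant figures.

1.04 kilopascals

367.1 Pa = 0.367100 kPa and 6.725 mbar = 0.672500 kPa.
0.367100 + 0.672500 ≈ 1.04 kPa.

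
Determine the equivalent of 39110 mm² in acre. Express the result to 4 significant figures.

9.664e-6 acre

1 square millimeter = 2.47105e-10 acre.
So 39110 × 2.47105e-10 ≈ 9.664e-6 acre.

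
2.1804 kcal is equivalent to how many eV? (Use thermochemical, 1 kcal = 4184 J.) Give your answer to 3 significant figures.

5.69 × 10^22 electronvolts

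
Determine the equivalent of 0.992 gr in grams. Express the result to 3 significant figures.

1 grain = 0.0647989 g.
So 0.992 × 0.0647989 ≈ 0.0643 g.

0.0643 g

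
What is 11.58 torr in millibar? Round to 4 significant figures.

1 torr = 1.33322 millibar.
Then 11.58 × 1.33322 ≈ 15.44 mbar.

15.44 millibar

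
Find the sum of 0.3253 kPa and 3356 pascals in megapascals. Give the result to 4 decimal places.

0.0037 MPa

0.3253 kPa = 0.000325300 MPa and 3356 Pa = 0.00335600 MPa.
0.000325300 + 0.00335600 ≈ 0.0037 MPa.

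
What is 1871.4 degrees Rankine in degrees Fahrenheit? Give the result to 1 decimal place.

1411.7 degrees Fahrenheit

°R = °F + 459.67.
Applying the formula gives 1411.7 °F.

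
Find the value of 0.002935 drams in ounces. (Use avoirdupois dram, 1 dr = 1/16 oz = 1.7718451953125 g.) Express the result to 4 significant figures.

1 dr = 0.0625000 oz.
So 0.002935 × 0.0625000 ≈ 0.0001834 oz.

0.0001834 oz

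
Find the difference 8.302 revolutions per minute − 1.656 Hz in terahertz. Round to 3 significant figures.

8.302 rpm = 1.38367 × 10^-13 THz and 1.656 Hz = 1.65600 × 10^-12 THz.
1.38367 × 10^-13 − 1.65600 × 10^-12 ≈ -1.52 × 10^-12 THz.

-1.52 × 10^-12 THz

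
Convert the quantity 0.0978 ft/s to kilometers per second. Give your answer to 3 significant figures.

2.98 × 10^-5 km/s

1 foot per second = 0.000304800 km/s.
Then 0.0978 × 0.000304800 ≈ 2.98 × 10^-5 km/s.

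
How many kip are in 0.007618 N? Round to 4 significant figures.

1.713e-6 kips

1 newton = 0.000224809 kip.
Thus 0.007618 × 0.000224809 ≈ 1.713e-6 kip.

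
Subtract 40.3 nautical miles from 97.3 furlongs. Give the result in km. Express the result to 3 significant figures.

-55.1 km

97.3 furlong = 19.5736 km and 40.3 nmi = 74.6356 km.
19.5736 − 74.6356 ≈ -55.1 km.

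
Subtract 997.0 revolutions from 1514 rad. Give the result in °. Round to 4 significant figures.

1514 rad = 86745.8 ° and 997.0 rev = 358920 °.
86745.8 − 358920 ≈ -272200 °.

-272200 °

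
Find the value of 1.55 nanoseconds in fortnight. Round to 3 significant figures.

1 nanosecond = 8.26720 × 10^-16 fortnight.
So 1.55 × 8.26720 × 10^-16 ≈ 1.28 × 10^-15 fortnight.

1.28 × 10^-15 fortnights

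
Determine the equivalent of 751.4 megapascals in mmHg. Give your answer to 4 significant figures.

1 megapascal = 7500.62 millimeters of mercury.
751.4 × 7500.62 ≈ 5.636 × 10^6 mmHg.

5.636 × 10^6 millimeters of mercury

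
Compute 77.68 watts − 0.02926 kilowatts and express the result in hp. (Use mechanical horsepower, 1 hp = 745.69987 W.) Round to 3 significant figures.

77.68 W = 0.104171 hp and 0.02926 kW = 0.0392383 hp.
0.104171 − 0.0392383 ≈ 0.0649 hp.

0.0649 hp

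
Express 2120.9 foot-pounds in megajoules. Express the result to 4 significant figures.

1 ft·lbf = 1.35582e-6 MJ.
Thus 2120.9 × 1.35582e-6 ≈ 0.002876 MJ.

0.002876 megajoules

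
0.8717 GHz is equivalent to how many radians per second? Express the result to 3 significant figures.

1 gigahertz = 6.28319e+9 radians per second.
Thus 0.8717 × 6.28319e+9 ≈ 5.48e+9 rad/s.

5.48e+9 rad/s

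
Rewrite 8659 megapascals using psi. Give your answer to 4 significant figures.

1.256 × 10^6 psi

1 MPa = 145.038 pounds per square inch.
Then 8659 × 145.038 ≈ 1.256 × 10^6 psi.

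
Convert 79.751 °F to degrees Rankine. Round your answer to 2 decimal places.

539.42 degrees Rankine

°R = °F + 459.67.
Applying the formula gives 539.42 °R.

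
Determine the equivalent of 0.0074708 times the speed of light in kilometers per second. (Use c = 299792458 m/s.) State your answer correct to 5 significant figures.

2239.7 kilometers per second

1 c = 299792 kilometers per second.
Then 0.0074708 × 299792 ≈ 2239.7 km/s.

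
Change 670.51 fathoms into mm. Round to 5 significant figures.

1 fathom = 1828.80 millimeters.
Thus 670.51 × 1828.80 ≈ 1.2262 × 10^6 mm.

1.2262 × 10^6 millimeters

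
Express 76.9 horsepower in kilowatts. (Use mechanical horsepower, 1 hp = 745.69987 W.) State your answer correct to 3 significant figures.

57.3 kilowatts

1 hp = 0.745700 kW.
So 76.9 × 0.745700 ≈ 57.3 kW.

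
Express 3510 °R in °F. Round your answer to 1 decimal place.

°R = °F + 459.67.
Applying the formula gives 3050.3 °F.

3050.3 degrees Fahrenheit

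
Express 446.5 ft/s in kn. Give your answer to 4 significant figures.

264.5 knots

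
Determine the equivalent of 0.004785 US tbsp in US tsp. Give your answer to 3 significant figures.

0.0144 US tsp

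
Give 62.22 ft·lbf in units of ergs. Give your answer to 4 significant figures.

1 ft·lbf = 1.35582e+7 erg.
So 62.22 × 1.35582e+7 ≈ 8.436e+8 erg.

8.436e+8 erg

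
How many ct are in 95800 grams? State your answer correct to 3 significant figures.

1 gram = 5.00000 ct.
95800 × 5.00000 ≈ 479000 ct.

479000 ct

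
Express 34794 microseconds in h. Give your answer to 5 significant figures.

9.6650e-6 hours

1 μs = 2.77778e-10 hours.
Then 34794 × 2.77778e-10 ≈ 9.6650e-6 h.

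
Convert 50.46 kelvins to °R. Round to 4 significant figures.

90.83 degrees Rankine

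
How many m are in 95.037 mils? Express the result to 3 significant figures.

0.00241 meters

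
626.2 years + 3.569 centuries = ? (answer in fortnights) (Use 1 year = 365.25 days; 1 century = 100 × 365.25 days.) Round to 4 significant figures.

25650 fortnight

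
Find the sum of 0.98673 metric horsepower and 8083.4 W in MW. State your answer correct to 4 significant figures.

0.008809 megawatts

0.98673 PS = 0.000725739 MW and 8083.4 W = 0.00808340 MW.
0.000725739 + 0.00808340 ≈ 0.008809 MW.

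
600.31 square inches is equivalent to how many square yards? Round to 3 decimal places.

1 in² = 0.000771605 square yards.
Then 600.31 × 0.000771605 ≈ 0.463 yd².

0.463 yd²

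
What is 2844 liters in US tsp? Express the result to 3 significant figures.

577000 US tsp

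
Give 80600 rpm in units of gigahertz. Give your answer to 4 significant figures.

1.343 × 10^-6 GHz

1 revolution per minute = 1.66667 × 10^-11 GHz.
80600 × 1.66667 × 10^-11 ≈ 1.343 × 10^-6 GHz.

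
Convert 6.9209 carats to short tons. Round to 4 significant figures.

1 ct = 2.20462 × 10^-7 short tons.
6.9209 × 2.20462 × 10^-7 ≈ 1.526 × 10^-6 short ton.

1.526 × 10^-6 short ton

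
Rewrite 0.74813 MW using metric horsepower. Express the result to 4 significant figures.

1017 metric horsepower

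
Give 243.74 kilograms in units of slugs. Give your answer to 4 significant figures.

1 kilogram = 0.0685218 slug.
243.74 × 0.0685218 ≈ 16.70 slug.

16.70 slug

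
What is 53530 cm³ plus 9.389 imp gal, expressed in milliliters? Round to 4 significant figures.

53530 cm³ = 53530.0 mL and 9.389 imp gal = 42683.2 mL.
53530.0 + 42683.2 ≈ 96210 mL.

96210 milliliters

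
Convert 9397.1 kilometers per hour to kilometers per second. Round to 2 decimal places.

1 kilometer per hour = 0.000277778 kilometers per second.
9397.1 × 0.000277778 ≈ 2.61 km/s.

2.61 km/s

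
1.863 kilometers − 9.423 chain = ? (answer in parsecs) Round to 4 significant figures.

1.863 km = 6.03757e-14 pc and 9.423 chain = 6.14324e-15 pc.
6.03757e-14 − 6.14324e-15 ≈ 5.423e-14 pc.

5.423e-14 pc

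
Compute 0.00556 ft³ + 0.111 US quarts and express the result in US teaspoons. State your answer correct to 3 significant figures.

53.3 US tsp

0.00556 ft³ = 31.9424 US tsp and 0.111 US qt = 21.3120 US tsp.
31.9424 + 21.3120 ≈ 53.3 US tsp.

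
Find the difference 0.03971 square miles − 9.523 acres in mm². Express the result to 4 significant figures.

0.03971 mi² = 1.02848e+11 mm² and 9.523 acre = 3.85382e+10 mm².
1.02848e+11 − 3.85382e+10 ≈ 6.431e+10 mm².

6.431e+10 mm²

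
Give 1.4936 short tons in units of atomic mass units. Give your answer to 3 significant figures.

1 short ton = 5.46319 × 10^29 atomic mass units.
Then 1.4936 × 5.46319 × 10^29 ≈ 8.16 × 10^29 u.

8.16 × 10^29 atomic mass units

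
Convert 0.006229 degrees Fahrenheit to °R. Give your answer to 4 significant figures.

459.7 °R

°R = °F + 459.67.
Applying the formula gives 459.7 °R.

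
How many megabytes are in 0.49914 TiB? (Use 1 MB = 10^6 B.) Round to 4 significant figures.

548800 MB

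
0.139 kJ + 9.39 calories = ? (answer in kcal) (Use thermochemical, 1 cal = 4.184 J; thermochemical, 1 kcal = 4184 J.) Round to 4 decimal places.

0.0426 kcal

0.139 kJ = 0.0332218 kcal and 9.39 cal = 0.00939000 kcal.
0.0332218 + 0.00939000 ≈ 0.0426 kcal.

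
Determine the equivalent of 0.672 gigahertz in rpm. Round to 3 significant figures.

4.03e+10 rpm

1 gigahertz = 6.00000e+10 rpm.
So 0.672 × 6.00000e+10 ≈ 4.03e+10 rpm.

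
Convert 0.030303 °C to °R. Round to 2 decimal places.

491.72 °R

°R = (°C + 273.15) × 9/5.
Applying the formula gives 491.72 °R.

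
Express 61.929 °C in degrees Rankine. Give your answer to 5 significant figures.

°R = (°C + 273.15) × 9/5.
Applying the formula gives 603.14 °R.

603.14 °R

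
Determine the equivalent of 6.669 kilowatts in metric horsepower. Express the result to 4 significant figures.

9.067 metric horsepower

1 kilowatt = 1.35962 metric horsepower.
So 6.669 × 1.35962 ≈ 9.067 PS.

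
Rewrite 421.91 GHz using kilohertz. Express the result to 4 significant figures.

1 GHz = 1.00000 × 10^6 kHz.
421.91 × 1.00000 × 10^6 ≈ 4.219 × 10^8 kHz.

4.219 × 10^8 kHz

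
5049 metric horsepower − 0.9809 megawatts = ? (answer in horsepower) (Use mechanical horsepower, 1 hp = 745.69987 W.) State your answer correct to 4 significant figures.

3665 hp

5049 PS = 4979.93 hp and 0.9809 MW = 1315.41 hp.
4979.93 − 1315.41 ≈ 3665 hp.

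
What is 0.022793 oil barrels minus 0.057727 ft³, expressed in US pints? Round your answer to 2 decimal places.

0.022793 bbl = 7.65845 US pt and 0.057727 ft³ = 3.45462 US pt.
7.65845 − 3.45462 ≈ 4.20 US pt.

4.20 US pints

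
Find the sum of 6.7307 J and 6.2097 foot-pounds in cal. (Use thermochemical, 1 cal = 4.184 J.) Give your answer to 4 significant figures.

6.7307 J = 1.60868 cal and 6.2097 ft·lbf = 2.01224 cal.
1.60868 + 2.01224 ≈ 3.621 cal.

3.621 cal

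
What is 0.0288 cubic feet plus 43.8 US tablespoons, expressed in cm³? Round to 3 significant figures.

0.0288 ft³ = 815.525 cm³ and 43.8 US tbsp = 647.660 cm³.
815.525 + 647.660 ≈ 1460 cm³.

1460 cm³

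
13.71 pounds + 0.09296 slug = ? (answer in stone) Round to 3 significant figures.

13.71 lb = 0.979286 st and 0.09296 slug = 0.213636 st.
0.979286 + 0.213636 ≈ 1.19 st.

1.19 stone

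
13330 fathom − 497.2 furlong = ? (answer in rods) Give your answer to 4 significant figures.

-15040 rod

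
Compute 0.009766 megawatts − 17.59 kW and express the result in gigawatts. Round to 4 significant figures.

-7.824e-6 GW

0.009766 MW = 9.76600e-6 GW and 17.59 kW = 1.75900e-5 GW.
9.76600e-6 − 1.75900e-5 ≈ -7.824e-6 GW.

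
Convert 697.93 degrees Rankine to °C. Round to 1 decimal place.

°R = (°C + 273.15) × 9/5.
Applying the formula gives 114.6 °C.

114.6 °C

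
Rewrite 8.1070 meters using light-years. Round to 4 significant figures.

8.569e-16 ly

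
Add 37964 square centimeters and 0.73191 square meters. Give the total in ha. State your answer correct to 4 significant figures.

0.0004528 ha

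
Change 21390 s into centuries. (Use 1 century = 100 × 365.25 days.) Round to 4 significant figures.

6.778e-6 century

1 s = 3.16881e-10 centuries.
So 21390 × 3.16881e-10 ≈ 6.778e-6 century.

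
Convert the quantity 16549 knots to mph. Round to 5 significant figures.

1 knot = 1.15078 mph.
16549 × 1.15078 ≈ 19044 mph.

19044 mph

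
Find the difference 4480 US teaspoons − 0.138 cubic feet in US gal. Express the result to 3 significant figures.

4.80 US gallons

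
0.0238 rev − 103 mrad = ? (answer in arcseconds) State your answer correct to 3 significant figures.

0.0238 rev = 30844.8 arcsec and 103 mrad = 21245.3 arcsec.
30844.8 − 21245.3 ≈ 9600 arcsec.

9600 arcsec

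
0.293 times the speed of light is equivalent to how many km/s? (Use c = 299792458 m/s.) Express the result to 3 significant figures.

87800 km/s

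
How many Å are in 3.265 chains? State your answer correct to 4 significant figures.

1 chain = 2.01168e+11 angstroms.
3.265 × 2.01168e+11 ≈ 6.568e+11 Å.

6.568e+11 Å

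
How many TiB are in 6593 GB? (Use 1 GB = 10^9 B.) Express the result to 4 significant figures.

1 GB = 0.000909495 TiB.
So 6593 × 0.000909495 ≈ 5.996 TiB.

5.996 TiB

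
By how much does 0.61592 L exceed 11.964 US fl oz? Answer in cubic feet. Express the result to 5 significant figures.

0.0092561 cubic feet

0.61592 L = 0.02175101 ft³ and 11.964 US fl oz = 0.01249495 ft³.
0.02175101 − 0.01249495 ≈ 0.0092561 ft³.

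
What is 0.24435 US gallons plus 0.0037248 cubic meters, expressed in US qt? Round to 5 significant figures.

4.9134 US quarts

0.24435 US gal = 0.9774000 US qt and 0.0037248 m³ = 3.935952 US qt.
0.9774000 + 3.935952 ≈ 4.9134 US qt.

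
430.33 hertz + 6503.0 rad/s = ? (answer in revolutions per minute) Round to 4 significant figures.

430.33 Hz = 25819.8 rpm and 6503.0 rad/s = 62099.1 rpm.
25819.8 + 62099.1 ≈ 87920 rpm.

87920 rpm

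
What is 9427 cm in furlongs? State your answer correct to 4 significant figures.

1 centimeter = 4.97097e-5 furlongs.
Thus 9427 × 4.97097e-5 ≈ 0.4686 furlong.

0.4686 furlongs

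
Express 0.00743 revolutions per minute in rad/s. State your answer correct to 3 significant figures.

1 revolution per minute = 0.104720 rad/s.
Then 0.00743 × 0.104720 ≈ 0.000778 rad/s.

0.000778 rad/s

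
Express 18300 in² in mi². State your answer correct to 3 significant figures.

1 in² = 2.49098e-10 mi².
So 18300 × 2.49098e-10 ≈ 4.56e-6 mi².

4.56e-6 mi²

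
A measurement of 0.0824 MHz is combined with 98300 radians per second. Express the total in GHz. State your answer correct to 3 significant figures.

9.80 × 10^-5 GHz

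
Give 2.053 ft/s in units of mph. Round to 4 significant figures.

1.400 mph

1 foot per second = 0.681818 mph.
Then 2.053 × 0.681818 ≈ 1.400 mph.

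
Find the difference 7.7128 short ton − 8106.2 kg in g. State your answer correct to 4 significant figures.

7.7128 short ton = 6.99693 × 10^6 g and 8106.2 kg = 8.10620 × 10^6 g.
6.99693 × 10^6 − 8.10620 × 10^6 ≈ -1.109 × 10^6 g.

-1.109 × 10^6 grams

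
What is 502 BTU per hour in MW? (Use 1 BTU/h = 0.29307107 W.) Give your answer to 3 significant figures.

0.000147 megawatts

1 BTU per hour = 2.93071e-7 megawatts.
502 × 2.93071e-7 ≈ 0.000147 MW.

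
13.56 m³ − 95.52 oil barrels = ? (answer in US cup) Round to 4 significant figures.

-6875 US cups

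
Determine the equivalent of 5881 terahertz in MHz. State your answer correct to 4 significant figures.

5.881 × 10^9 MHz

1 THz = 1.00000 × 10^6 megahertz.
5881 × 1.00000 × 10^6 ≈ 5.881 × 10^9 MHz.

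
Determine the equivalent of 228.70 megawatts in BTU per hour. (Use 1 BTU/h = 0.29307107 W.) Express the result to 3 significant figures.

1 MW = 3.41214e+6 BTU per hour.
Thus 228.70 × 3.41214e+6 ≈ 7.80e+8 BTU/h.

7.80e+8 BTU/h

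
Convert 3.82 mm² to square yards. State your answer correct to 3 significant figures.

4.57 × 10^-6 yd²

1 mm² = 1.19599 × 10^-6 square yards.
So 3.82 × 1.19599 × 10^-6 ≈ 4.57 × 10^-6 yd².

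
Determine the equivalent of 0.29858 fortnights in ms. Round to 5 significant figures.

3.6116 × 10^8 milliseconds

1 fortnight = 1.20960 × 10^9 milliseconds.
Then 0.29858 × 1.20960 × 10^9 ≈ 3.6116 × 10^8 ms.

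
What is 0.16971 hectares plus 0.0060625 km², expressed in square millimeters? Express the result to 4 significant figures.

7.760e+9 mm²

0.16971 ha = 1.69710e+9 mm² and 0.0060625 km² = 6.06250e+9 mm².
1.69710e+9 + 6.06250e+9 ≈ 7.760e+9 mm².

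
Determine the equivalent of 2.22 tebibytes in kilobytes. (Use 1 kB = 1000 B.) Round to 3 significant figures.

1 TiB = 1.09951 × 10^9 kB.
So 2.22 × 1.09951 × 10^9 ≈ 2.44 × 10^9 kB.

2.44 × 10^9 kB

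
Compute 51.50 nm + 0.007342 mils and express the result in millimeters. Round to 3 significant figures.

0.000238 mm

51.50 nm = 5.15000e-5 mm and 0.007342 mil = 0.000186487 mm.
5.15000e-5 + 0.000186487 ≈ 0.000238 mm.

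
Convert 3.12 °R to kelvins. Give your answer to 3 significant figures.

1.73 K

°R = K × 9/5.
Applying the formula gives 1.73 K.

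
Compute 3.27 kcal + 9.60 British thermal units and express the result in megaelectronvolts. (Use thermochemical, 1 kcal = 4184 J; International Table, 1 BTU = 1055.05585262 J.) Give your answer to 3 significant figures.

1.49e+17 megaelectronvolts

3.27 kcal = 8.53943e+16 MeV and 9.60 BTU = 6.32174e+16 MeV.
8.53943e+16 + 6.32174e+16 ≈ 1.49e+17 MeV.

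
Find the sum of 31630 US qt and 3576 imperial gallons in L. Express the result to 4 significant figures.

31630 US qt = 29933.1 L and 3576 imp gal = 16256.8 L.
29933.1 + 16256.8 ≈ 46190 L.

46190 L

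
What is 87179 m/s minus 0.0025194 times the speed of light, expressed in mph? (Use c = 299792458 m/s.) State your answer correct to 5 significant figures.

87179 m/s = 195014 mph and 0.0025194 c = 1.68955e+6 mph.
195014 − 1.68955e+6 ≈ -1.4945e+6 mph.

-1.4945e+6 mph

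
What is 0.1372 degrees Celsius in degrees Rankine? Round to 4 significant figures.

491.9 °R

°R = (°C + 273.15) × 9/5.
Applying the formula gives 491.9 °R.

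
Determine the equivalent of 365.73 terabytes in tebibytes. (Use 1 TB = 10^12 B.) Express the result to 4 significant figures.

332.6 tebibytes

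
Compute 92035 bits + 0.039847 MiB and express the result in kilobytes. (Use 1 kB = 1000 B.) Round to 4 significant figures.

53.29 kB

92035 bit = 11.5044 kB and 0.039847 MiB = 41.7826 kB.
11.5044 + 41.7826 ≈ 53.29 kB.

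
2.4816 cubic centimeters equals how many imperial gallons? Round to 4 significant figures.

0.0005459 imperial gallons

1 cubic centimeter = 0.000219969 imperial gallons.
So 2.4816 × 0.000219969 ≈ 0.0005459 imp gal.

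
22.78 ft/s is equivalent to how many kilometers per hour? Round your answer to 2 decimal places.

25.00 km/h

1 ft/s = 1.09728 kilometers per hour.
Thus 22.78 × 1.09728 ≈ 25.00 km/h.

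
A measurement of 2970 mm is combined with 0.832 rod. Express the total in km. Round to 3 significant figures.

0.00715 km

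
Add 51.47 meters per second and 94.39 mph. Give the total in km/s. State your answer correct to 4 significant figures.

0.09367 km/s

51.47 m/s = 0.0514700 km/s and 94.39 mph = 0.0421961 km/s.
0.0514700 + 0.0421961 ≈ 0.09367 km/s.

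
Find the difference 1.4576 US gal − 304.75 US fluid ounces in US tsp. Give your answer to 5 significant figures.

-709.06 US tsp

1.4576 US gal = 1119.44 US tsp and 304.75 US fl oz = 1828.50 US tsp.
1119.44 − 1828.50 ≈ -709.06 US tsp.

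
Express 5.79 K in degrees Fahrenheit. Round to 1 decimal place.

K = (°F + 459.67) × 5/9.
Applying the formula gives -449.2 °F.

-449.2 °F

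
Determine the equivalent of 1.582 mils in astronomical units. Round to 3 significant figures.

2.69e-16 au

1 mil = 1.69789e-16 au.
1.582 × 1.69789e-16 ≈ 2.69e-16 au.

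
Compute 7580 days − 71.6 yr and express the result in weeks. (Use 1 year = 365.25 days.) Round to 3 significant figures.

-2650 wk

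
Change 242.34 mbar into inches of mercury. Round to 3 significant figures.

7.16 inHg

1 millibar = 0.0295300 inHg.
So 242.34 × 0.0295300 ≈ 7.16 inHg.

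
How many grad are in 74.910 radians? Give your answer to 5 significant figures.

1 rad = 63.6620 grad.
74.910 × 63.6620 ≈ 4768.9 grad.

4768.9 grad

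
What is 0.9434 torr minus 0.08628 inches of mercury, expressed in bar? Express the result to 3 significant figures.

0.9434 torr = 0.00125776 bar and 0.08628 inHg = 0.00292178 bar.
0.00125776 − 0.00292178 ≈ -0.00166 bar.

-0.00166 bar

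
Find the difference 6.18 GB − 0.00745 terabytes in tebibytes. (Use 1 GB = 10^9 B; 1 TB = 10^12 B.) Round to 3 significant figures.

-0.00116 TiB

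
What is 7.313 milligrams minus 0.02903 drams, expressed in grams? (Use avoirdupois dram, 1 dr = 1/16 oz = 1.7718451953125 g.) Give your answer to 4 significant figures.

-0.04412 grams

7.313 mg = 0.00731300 g and 0.02903 dr = 0.0514367 g.
0.00731300 − 0.0514367 ≈ -0.04412 g.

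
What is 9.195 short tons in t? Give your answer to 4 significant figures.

8.342 metric tons

1 short ton = 0.907185 metric tons.
Then 9.195 × 0.907185 ≈ 8.342 t.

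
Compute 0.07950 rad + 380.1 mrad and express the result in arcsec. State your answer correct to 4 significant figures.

0.07950 rad = 16398.1 arcsec and 380.1 mrad = 78401.3 arcsec.
16398.1 + 78401.3 ≈ 94800 arcsec.

94800 arcsec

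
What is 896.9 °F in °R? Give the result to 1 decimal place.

°R = °F + 459.67.
Applying the formula gives 1356.6 °R.

1356.6 °R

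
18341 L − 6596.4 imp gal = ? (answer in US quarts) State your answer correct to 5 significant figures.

-12307 US qt

18341 L = 19380.7 US qt and 6596.4 imp gal = 31687.8 US qt.
19380.7 − 31687.8 ≈ -12307 US qt.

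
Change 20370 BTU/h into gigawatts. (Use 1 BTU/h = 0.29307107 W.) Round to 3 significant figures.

5.97e-6 GW

1 BTU per hour = 2.93071e-10 GW.
Thus 20370 × 2.93071e-10 ≈ 5.97e-6 GW.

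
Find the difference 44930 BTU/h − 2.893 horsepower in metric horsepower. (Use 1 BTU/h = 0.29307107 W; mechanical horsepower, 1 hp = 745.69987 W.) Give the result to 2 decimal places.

44930 BTU/h = 17.9031 PS and 2.893 hp = 2.93312 PS.
17.9031 − 2.93312 ≈ 14.97 PS.

14.97 PS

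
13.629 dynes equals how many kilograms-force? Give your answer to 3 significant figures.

1.39e-5 kgf

1 dyne = 1.01972e-6 kilograms-force.
13.629 × 1.01972e-6 ≈ 1.39e-5 kgf.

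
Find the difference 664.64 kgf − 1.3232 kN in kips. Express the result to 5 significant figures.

1.1678 kip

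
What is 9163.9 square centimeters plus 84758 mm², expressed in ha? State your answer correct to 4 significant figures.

0.0001001 ha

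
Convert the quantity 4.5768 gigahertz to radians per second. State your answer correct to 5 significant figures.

1 gigahertz = 6.28319 × 10^9 rad/s.
Thus 4.5768 × 6.28319 × 10^9 ≈ 2.8757 × 10^10 rad/s.

2.8757 × 10^10 radians per second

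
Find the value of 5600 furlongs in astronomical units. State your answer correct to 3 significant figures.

7.53e-6 au

1 furlong = 1.34473e-9 astronomical units.
So 5600 × 1.34473e-9 ≈ 7.53e-6 au.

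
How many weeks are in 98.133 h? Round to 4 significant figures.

0.5841 wk

1 h = 0.00595238 wk.
98.133 × 0.00595238 ≈ 0.5841 wk.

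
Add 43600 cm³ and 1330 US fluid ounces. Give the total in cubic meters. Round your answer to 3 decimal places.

0.083 cubic meters

43600 cm³ = 0.0436000 m³ and 1330 US fl oz = 0.0393328 m³.
0.0436000 + 0.0393328 ≈ 0.083 m³.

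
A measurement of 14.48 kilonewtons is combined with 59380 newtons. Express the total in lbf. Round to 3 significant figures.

14.48 kN = 3255.23 lbf and 59380 N = 13349.2 lbf.
3255.23 + 13349.2 ≈ 16600 lbf.

16600 lbf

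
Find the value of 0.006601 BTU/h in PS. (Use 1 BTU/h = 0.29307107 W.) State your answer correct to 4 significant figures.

2.630 × 10^-6 PS

1 BTU per hour = 0.000398466 metric horsepower.
Thus 0.006601 × 0.000398466 ≈ 2.630 × 10^-6 PS.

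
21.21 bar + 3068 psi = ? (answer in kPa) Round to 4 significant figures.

23270 kPa

21.21 bar = 2121.00 kPa and 3068 psi = 21153.1 kPa.
2121.00 + 21153.1 ≈ 23270 kPa.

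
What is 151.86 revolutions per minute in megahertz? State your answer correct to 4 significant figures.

1 rpm = 1.66667 × 10^-8 MHz.
Thus 151.86 × 1.66667 × 10^-8 ≈ 2.531 × 10^-6 MHz.

2.531 × 10^-6 MHz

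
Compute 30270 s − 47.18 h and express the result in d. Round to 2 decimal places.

30270 s = 0.350347 d and 47.18 h = 1.96583 d.
0.350347 − 1.96583 ≈ -1.62 d.

-1.62 d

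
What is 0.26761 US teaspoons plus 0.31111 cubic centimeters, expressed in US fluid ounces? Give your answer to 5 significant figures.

0.055122 US fl oz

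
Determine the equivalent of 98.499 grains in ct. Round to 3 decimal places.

31.913 carats

1 gr = 0.323995 carats.
Then 98.499 × 0.323995 ≈ 31.913 ct.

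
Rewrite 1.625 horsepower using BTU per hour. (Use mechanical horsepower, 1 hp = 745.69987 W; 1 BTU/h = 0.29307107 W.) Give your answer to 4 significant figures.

4135 BTU/h

1 hp = 2544.43 BTU/h.
Then 1.625 × 2544.43 ≈ 4135 BTU/h.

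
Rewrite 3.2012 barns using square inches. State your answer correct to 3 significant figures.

4.96 × 10^-25 square inches

1 barn = 1.55000 × 10^-25 square inches.
So 3.2012 × 1.55000 × 10^-25 ≈ 4.96 × 10^-25 in².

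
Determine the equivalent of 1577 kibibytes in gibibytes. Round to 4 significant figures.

0.001504 GiB

1 KiB = 9.53674e-7 GiB.
Thus 1577 × 9.53674e-7 ≈ 0.001504 GiB.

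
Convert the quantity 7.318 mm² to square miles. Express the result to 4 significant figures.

2.825 × 10^-12 square miles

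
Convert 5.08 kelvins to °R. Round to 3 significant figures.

9.14 °R

°R = K × 9/5.
Applying the formula gives 9.14 °R.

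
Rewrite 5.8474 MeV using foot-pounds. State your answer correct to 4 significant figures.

6.910 × 10^-13 foot-pounds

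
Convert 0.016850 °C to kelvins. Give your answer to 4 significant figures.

273.2 kelvins

K = °C + 273.15.
Applying the formula gives 273.2 K.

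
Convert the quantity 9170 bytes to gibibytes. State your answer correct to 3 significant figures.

1 byte = 9.31323 × 10^-10 GiB.
9170 × 9.31323 × 10^-10 ≈ 8.54 × 10^-6 GiB.

8.54 × 10^-6 GiB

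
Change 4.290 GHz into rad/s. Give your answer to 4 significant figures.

1 gigahertz = 6.28319 × 10^9 radians per second.
Thus 4.290 × 6.28319 × 10^9 ≈ 2.695 × 10^10 rad/s.

2.695 × 10^10 radians per second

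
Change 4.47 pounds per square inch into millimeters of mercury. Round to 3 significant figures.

231 mmHg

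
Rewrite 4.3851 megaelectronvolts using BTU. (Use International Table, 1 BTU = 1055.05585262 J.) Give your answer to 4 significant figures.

6.659 × 10^-16 British thermal units

1 MeV = 1.51857 × 10^-16 BTU.
Then 4.3851 × 1.51857 × 10^-16 ≈ 6.659 × 10^-16 BTU.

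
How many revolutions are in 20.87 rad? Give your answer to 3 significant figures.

1 rad = 0.159155 revolutions.
Thus 20.87 × 0.159155 ≈ 3.32 rev.

3.32 revolutions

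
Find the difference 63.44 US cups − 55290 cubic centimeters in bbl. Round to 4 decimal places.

63.44 US cup = 0.0944048 bbl and 55290 cm³ = 0.347764 bbl.
0.0944048 − 0.347764 ≈ -0.2534 bbl.

-0.2534 bbl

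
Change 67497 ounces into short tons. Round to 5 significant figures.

2.1093 short tons

1 ounce = 3.12500e-5 short tons.
67497 × 3.12500e-5 ≈ 2.1093 short ton.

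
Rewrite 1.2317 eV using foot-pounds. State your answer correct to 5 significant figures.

1.4555 × 10^-19 ft·lbf

1 eV = 1.18170 × 10^-19 ft·lbf.
Then 1.2317 × 1.18170 × 10^-19 ≈ 1.4555 × 10^-19 ft·lbf.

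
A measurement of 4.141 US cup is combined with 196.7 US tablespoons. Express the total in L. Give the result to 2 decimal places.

3.89 L

4.141 US cup = 0.979712 L and 196.7 US tbsp = 2.90856 L.
0.979712 + 2.90856 ≈ 3.89 L.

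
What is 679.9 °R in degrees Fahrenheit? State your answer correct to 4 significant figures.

220.2 °F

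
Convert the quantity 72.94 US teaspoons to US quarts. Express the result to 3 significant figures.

0.380 US quarts

1 US teaspoon = 0.00520833 US qt.
72.94 × 0.00520833 ≈ 0.380 US qt.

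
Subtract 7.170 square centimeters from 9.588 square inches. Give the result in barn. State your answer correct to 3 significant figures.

5.47 × 10^25 barns

9.588 in² = 6.18579 × 10^25 barn and 7.170 cm² = 7.17000 × 10^24 barn.
6.18579 × 10^25 − 7.17000 × 10^24 ≈ 5.47 × 10^25 barn.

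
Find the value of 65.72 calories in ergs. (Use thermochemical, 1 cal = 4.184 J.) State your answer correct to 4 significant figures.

1 calorie = 4.18400e+7 erg.
So 65.72 × 4.18400e+7 ≈ 2.750e+9 erg.

2.750e+9 erg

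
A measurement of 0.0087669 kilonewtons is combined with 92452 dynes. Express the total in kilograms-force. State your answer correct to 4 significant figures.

0.0087669 kN = 0.893975 kgf and 92452 dyn = 0.0942748 kgf.
0.893975 + 0.0942748 ≈ 0.9882 kgf.

0.9882 kgf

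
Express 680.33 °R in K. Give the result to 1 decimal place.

378.0 K

°R = K × 9/5.
Applying the formula gives 378.0 K.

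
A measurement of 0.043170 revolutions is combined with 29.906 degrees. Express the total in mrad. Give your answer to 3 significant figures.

793 mrad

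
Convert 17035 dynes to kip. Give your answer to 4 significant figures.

1 dyn = 2.24809 × 10^-9 kips.
Then 17035 × 2.24809 × 10^-9 ≈ 3.830 × 10^-5 kip.

3.830 × 10^-5 kip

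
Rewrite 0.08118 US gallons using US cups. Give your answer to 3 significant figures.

1 US gallon = 16.0000 US cups.
So 0.08118 × 16.0000 ≈ 1.30 US cup.

1.30 US cup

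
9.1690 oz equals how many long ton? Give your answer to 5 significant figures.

1 ounce = 2.79018 × 10^-5 long ton.
Thus 9.1690 × 2.79018 × 10^-5 ≈ 0.00025583 long ton.

0.00025583 long tons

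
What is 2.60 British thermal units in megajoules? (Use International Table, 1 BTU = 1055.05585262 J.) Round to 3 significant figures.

1 British thermal unit = 0.00105506 MJ.
2.60 × 0.00105506 ≈ 0.00274 MJ.

0.00274 megajoules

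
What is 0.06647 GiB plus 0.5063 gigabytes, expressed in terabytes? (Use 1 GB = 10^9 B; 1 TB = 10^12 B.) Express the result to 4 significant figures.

0.0005777 TB

0.06647 GiB = 7.13716e-5 TB and 0.5063 GB = 0.000506300 TB.
7.13716e-5 + 0.000506300 ≈ 0.0005777 TB.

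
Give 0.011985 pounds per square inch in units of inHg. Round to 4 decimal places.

1 pound per square inch = 2.03602 inHg.
Thus 0.011985 × 2.03602 ≈ 0.0244 inHg.

0.0244 inHg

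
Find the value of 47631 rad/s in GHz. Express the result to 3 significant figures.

1 radian per second = 1.59155 × 10^-10 GHz.
So 47631 × 1.59155 × 10^-10 ≈ 7.58 × 10^-6 GHz.

7.58 × 10^-6 GHz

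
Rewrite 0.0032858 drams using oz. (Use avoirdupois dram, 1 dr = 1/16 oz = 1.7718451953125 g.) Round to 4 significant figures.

1 dram = 0.0625000 oz.
Then 0.0032858 × 0.0625000 ≈ 0.0002054 oz.

0.0002054 oz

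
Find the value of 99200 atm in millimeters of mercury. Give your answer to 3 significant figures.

7.54 × 10^7 millimeters of mercury

1 atmosphere = 760.000 mmHg.
Thus 99200 × 760.000 ≈ 7.54 × 10^7 mmHg.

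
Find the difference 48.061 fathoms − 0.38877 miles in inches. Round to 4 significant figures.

-21170 in

48.061 fathom = 3460.39 in and 0.38877 mi = 24632.5 in.
3460.39 − 24632.5 ≈ -21170 in.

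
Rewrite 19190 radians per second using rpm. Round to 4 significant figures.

1 rad/s = 9.54930 revolutions per minute.
Thus 19190 × 9.54930 ≈ 183300 rpm.

183300 rpm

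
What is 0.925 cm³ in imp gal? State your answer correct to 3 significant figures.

0.000203 imp gal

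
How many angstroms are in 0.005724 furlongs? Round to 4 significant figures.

1 furlong = 2.01168e+12 angstroms.
0.005724 × 2.01168e+12 ≈ 1.151e+10 Å.

1.151e+10 angstroms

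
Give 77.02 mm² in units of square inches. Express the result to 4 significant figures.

0.1194 square inches

1 square millimeter = 0.00155000 square inches.
Then 77.02 × 0.00155000 ≈ 0.1194 in².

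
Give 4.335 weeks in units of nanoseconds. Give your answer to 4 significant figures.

1 wk = 6.04800e+14 nanoseconds.
4.335 × 6.04800e+14 ≈ 2.622e+15 ns.

2.622e+15 nanoseconds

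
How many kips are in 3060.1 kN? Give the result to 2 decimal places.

687.94 kips

1 kilonewton = 0.224809 kips.
Then 3060.1 × 0.224809 ≈ 687.94 kip.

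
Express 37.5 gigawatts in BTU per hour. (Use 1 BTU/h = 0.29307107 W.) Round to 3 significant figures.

1 GW = 3.41214 × 10^9 BTU/h.
So 37.5 × 3.41214 × 10^9 ≈ 1.28 × 10^11 BTU/h.

1.28 × 10^11 BTU per hour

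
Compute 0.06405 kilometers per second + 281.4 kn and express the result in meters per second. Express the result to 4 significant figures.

0.06405 km/s = 64.0500 m/s and 281.4 kn = 144.765 m/s.
64.0500 + 144.765 ≈ 208.8 m/s.

208.8 meters per second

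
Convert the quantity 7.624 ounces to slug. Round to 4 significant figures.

0.01481 slug

1 ounce = 0.00194256 slugs.
So 7.624 × 0.00194256 ≈ 0.01481 slug.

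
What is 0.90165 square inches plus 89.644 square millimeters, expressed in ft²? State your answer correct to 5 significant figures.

0.0072264 ft²

0.90165 in² = 0.00626146 ft² and 89.644 mm² = 0.000964920 ft².
0.00626146 + 0.000964920 ≈ 0.0072264 ft².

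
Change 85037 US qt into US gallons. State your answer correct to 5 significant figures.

21259 US gal

1 US qt = 0.250000 US gal.
Thus 85037 × 0.250000 ≈ 21259 US gal.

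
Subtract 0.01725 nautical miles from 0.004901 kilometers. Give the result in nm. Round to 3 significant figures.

0.004901 km = 4.90100 × 10^9 nm and 0.01725 nmi = 3.19470 × 10^10 nm.
4.90100 × 10^9 − 3.19470 × 10^10 ≈ -2.70 × 10^10 nm.

-2.70 × 10^10 nm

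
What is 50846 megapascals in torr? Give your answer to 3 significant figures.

1 megapascal = 7500.62 torr.
50846 × 7500.62 ≈ 3.81 × 10^8 torr.

3.81 × 10^8 torr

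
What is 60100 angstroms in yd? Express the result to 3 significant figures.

6.57e-6 yd

1 Å = 1.09361e-10 yd.
60100 × 1.09361e-10 ≈ 6.57e-6 yd.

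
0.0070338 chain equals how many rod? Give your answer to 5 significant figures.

1 chain = 4.00000 rod.
So 0.0070338 × 4.00000 ≈ 0.028135 rod.

0.028135 rod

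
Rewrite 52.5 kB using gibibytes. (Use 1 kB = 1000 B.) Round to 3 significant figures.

4.89 × 10^-5 GiB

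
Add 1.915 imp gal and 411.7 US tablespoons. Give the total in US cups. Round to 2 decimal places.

62.53 US cup

1.915 imp gal = 36.79711 US cup and 411.7 US tbsp = 25.73125 US cup.
36.79711 + 25.73125 ≈ 62.53 US cup.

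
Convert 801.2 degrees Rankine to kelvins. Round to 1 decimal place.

445.1 K

°R = K × 9/5.
Applying the formula gives 445.1 K.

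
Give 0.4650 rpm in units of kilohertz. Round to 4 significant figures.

1 revolution per minute = 1.66667e-5 kilohertz.
So 0.4650 × 1.66667e-5 ≈ 7.750e-6 kHz.

7.750e-6 kHz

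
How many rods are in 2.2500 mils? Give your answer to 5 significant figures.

1.1364e-5 rods

1 mil = 5.05051e-6 rod.
Thus 2.2500 × 5.05051e-6 ≈ 1.1364e-5 rod.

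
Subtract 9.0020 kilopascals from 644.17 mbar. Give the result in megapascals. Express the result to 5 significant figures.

644.17 mbar = 0.0644170 MPa and 9.0020 kPa = 0.00900200 MPa.
0.0644170 − 0.00900200 ≈ 0.055415 MPa.

0.055415 megapascals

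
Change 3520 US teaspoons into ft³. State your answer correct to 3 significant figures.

0.613 ft³

1 US teaspoon = 0.000174063 cubic feet.
Then 3520 × 0.000174063 ≈ 0.613 ft³.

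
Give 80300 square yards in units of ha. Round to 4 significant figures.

1 square yard = 8.36127e-5 hectares.
80300 × 8.36127e-5 ≈ 6.714 ha.

6.714 ha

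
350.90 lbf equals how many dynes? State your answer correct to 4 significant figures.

1 pound-force = 444822 dyn.
So 350.90 × 444822 ≈ 1.561e+8 dyn.

1.561e+8 dyn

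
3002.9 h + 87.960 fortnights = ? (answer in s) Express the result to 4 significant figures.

1.172e+8 seconds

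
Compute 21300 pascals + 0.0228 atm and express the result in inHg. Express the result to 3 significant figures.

6.97 inches of mercury

21300 Pa = 6.28989 inHg and 0.0228 atm = 0.682205 inHg.
6.28989 + 0.682205 ≈ 6.97 inHg.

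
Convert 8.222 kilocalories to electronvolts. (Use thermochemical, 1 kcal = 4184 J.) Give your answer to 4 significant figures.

2.147e+23 eV

1 kcal = 2.61145e+22 eV.
So 8.222 × 2.61145e+22 ≈ 2.147e+23 eV.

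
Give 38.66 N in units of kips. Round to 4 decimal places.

1 N = 0.000224809 kip.
So 38.66 × 0.000224809 ≈ 0.0087 kip.

0.0087 kips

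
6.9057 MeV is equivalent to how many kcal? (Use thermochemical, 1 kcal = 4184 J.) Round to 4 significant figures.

1 MeV = 3.82929 × 10^-17 kcal.
6.9057 × 3.82929 × 10^-17 ≈ 2.644 × 10^-16 kcal.

2.644 × 10^-16 kilocalories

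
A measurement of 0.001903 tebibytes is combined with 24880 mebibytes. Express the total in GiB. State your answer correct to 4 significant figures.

26.25 GiB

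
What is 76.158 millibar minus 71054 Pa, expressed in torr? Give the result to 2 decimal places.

-475.83 torr

76.158 mbar = 57.1232 torr and 71054 Pa = 532.949 torr.
57.1232 − 532.949 ≈ -475.83 torr.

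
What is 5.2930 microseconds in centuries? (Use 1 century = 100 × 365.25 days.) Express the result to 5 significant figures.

1.6773 × 10^-15 centuries

1 μs = 3.16881 × 10^-16 century.
5.2930 × 3.16881 × 10^-16 ≈ 1.6773 × 10^-15 century.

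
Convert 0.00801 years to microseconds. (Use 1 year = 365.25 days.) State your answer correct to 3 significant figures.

1 yr = 3.15576 × 10^13 μs.
0.00801 × 3.15576 × 10^13 ≈ 2.53 × 10^11 μs.

2.53 × 10^11 μs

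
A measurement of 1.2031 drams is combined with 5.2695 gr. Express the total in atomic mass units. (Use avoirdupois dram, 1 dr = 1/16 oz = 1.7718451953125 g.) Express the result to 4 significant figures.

1.2031 dr = 1.28374 × 10^24 u and 5.2695 gr = 2.05631 × 10^23 u.
1.28374 × 10^24 + 2.05631 × 10^23 ≈ 1.489 × 10^24 u.

1.489 × 10^24 u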